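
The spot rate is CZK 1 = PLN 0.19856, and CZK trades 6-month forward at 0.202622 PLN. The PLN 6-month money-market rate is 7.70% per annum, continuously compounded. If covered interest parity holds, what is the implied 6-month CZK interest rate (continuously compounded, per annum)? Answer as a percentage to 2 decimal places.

T = 6/12 years.
By CIP, F/S equals the PLN-to-CZK growth ratio: 0.202622/0.19856 = 1.0204573.
The PLN side grows by e^(0.0770×6/12) = 1.0392507.
That pins the CZK growth at 1.0184166.
Take logs: ln 1.0184166 / (6/12) = 0.036498, so 3.65%.

3.65%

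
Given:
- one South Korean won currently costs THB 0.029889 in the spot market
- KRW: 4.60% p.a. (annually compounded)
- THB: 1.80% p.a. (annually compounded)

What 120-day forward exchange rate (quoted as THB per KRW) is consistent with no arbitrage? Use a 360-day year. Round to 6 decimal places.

T = 120/360 years.
THB growth factor: (1 + 0.0180)^(120/360) = 1.0059644.
Growth of 1 KRW over T: (1 + 0.0460)^(120/360) = 1.0151041.
So F = 0.029889 × 1.0059644 / 1.0151041 = 0.02961989 (THB/KRW).

0.029620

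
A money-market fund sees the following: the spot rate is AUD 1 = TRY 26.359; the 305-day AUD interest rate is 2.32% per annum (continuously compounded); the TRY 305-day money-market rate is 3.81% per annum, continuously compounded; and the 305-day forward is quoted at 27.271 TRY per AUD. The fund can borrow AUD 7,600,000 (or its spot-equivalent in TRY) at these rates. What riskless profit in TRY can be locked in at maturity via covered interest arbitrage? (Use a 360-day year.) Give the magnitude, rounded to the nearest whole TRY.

T = 305/360 years.
Keep in AUD, deliver into the forward: 7,600,000·1.01984999786·27.271 = TRY 211,373,702.62.
Swap to TRY now, deposit: 7,600,000·26.359·1.03280579001 = TRY 206,900,331.42.
The quoted forward overvalues AUD, so borrow TRY, buy AUD at spot, deposit the AUD at 2.32%, and sell the proceeds forward at 27.271.
Arbitrage profit = |211,373,702.62 − 206,900,331.42| = TRY 4,473,371.

TRY 4,473,371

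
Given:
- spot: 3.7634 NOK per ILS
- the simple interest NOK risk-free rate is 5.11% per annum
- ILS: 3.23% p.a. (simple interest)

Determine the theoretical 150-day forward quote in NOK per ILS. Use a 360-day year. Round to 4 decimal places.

T = 150/360 years.
Growth of 1 NOK over T: 1 + 0.0511×150/360 = 1.0212917.
ILS accumulates by 1 + 0.0323×150/360 = 1.0134583.
CIP: F = S · (grow NOK)/(grow ILS) = 3.7634 × 1.0212917/1.0134583 = 3.792489 NOK per ILS.

3.7925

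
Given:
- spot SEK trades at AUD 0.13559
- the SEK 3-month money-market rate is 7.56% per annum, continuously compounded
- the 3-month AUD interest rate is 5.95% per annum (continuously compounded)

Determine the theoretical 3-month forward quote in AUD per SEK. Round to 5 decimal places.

T = 3/12 years.
AUD accumulates by e^(0.0595×3/12) = 1.0149862.
SEK growth factor: e^(0.0756×3/12) = 1.0190797.
CIP: F = S · (grow AUD)/(grow SEK) = 0.13559 × 1.0149862/1.0190797 = 0.1350454 AUD per SEK.

0.13505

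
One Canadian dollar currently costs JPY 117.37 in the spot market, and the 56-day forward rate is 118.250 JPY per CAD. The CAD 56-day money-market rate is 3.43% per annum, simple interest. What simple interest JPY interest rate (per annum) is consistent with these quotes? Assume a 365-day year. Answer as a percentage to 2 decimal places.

T = 56/365 years.
CIP gives F = S · g_JPY/g_CAD, so g_JPY/g_CAD = 118.25/117.37 = 1.0074977.
CAD growth factor: 1 + 0.0343×56/365 = 1.0052625.
So the JPY growth factor = 1.0127997.
(1.0127997 − 1)/T = 0.083427, i.e. 8.34%.

8.34%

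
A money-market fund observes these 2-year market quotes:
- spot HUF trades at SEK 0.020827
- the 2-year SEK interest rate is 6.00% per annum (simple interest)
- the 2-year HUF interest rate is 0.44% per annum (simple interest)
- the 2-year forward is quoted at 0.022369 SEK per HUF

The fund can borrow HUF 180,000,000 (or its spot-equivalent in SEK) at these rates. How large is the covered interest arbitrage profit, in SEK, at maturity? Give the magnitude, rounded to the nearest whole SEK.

SEK 136,871

T = 2 years.
Keep in HUF, deliver into the forward: 180,000,000·1.008800·0.022369 = SEK 4,061,852.50.
Swap to SEK now, deposit: 180,000,000·0.020827·1.120000 = SEK 4,198,723.20.
The quoted forward undervalues HUF, so borrow HUF, convert to SEK at spot, deposit the SEK at 6.00%, and buy HUF forward at 0.022369 to cover the loan.
Profit = 4,198,723.20 − 4,061,852.50 = SEK 136,871.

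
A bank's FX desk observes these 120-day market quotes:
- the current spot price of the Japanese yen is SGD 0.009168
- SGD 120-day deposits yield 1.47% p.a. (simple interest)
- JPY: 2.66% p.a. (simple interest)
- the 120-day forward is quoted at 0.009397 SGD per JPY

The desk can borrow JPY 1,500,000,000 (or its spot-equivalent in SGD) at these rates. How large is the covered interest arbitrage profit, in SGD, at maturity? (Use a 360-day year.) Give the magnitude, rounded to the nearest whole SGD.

SGD 401,095

T = 120/360 years.
Route A — deposit JPY, sell forward: 1,500,000,000 × 1.0088666667 × 0.009397 = SGD 14,220,480.10.
Route B — convert at spot, deposit SGD: 1,500,000,000 × 0.009168 × 1.004900 = SGD 13,819,384.80.
The quoted forward overvalues JPY, so borrow SGD, buy JPY at spot, deposit the JPY at 2.66%, and sell the proceeds forward at 0.009397.
Profit = 14,220,480.10 − 13,819,384.80 = SGD 401,095.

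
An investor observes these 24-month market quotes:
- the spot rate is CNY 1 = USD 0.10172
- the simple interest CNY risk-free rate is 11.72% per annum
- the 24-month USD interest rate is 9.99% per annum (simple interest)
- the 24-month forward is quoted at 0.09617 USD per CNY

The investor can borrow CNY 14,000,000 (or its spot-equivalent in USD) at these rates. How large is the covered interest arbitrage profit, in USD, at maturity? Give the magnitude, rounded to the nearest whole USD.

USD 46,640

T = 2 years.
Keep in CNY, deliver into the forward: 14,000,000·1.234400·0.09617 = USD 1,661,971.47.
Swap to USD now, deposit: 14,000,000·0.10172·1.199800 = USD 1,708,611.18.
The quoted forward undervalues CNY, so borrow CNY, convert to USD at spot, deposit the USD at 9.99%, and buy CNY forward at 0.09617 to cover the loan.
Profit = 1,708,611.18 − 1,661,971.47 = USD 46,640.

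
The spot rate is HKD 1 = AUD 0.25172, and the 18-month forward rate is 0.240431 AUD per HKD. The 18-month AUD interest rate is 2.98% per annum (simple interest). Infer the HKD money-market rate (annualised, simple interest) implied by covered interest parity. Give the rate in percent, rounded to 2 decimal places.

T = 18/12 years.
By CIP, F/S equals the AUD-to-HKD growth ratio: 0.240431/0.25172 = 0.9551526.
The AUD side grows by 1 + 0.0298×18/12 = 1.044700.
That pins the HKD growth at 1.0937519.
r = (1.0937519 − 1)/(18/12) = 0.062501 → 6.25%.

6.25%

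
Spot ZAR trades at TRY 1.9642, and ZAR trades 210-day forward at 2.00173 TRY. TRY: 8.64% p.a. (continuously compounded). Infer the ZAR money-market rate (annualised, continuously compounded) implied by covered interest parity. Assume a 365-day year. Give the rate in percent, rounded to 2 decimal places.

5.35%

T = 210/365 years.
CIP gives F = S · g_TRY/g_ZAR, so g_TRY/g_ZAR = 2.00173/1.9642 = 1.0191070.
TRY growth factor: e^(0.0864×210/365) = 1.0509658.
Hence g_ZAR = 1.0312615.
Take logs: ln 1.0312615 / (210/365) = 0.053503, so 5.35%.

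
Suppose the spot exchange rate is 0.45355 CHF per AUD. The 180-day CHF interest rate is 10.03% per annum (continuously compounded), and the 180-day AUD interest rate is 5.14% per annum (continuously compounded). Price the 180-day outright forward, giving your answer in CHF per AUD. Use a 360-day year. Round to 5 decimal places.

0.46478

T = 180/360 years.
Growth of 1 CHF over T: e^(0.1003×180/360) = 1.0514288.
Growth of 1 AUD over T: e^(0.0514×180/360) = 1.0260331.
Forward (CHF per AUD) = 0.45355 × 1.0514288 / 1.0260331 = 0.4647760.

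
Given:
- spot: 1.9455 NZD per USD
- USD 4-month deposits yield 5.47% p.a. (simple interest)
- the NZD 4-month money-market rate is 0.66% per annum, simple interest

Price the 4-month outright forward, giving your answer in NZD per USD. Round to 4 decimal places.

1.9149

T = 4/12 years.
Growth of 1 NZD over T: 1 + 0.0066×4/12 = 1.002200.
Growth of 1 USD over T: 1 + 0.0547×4/12 = 1.0182333.
So F = 1.9455 × 1.002200 / 1.0182333 = 1.914866 (NZD/USD).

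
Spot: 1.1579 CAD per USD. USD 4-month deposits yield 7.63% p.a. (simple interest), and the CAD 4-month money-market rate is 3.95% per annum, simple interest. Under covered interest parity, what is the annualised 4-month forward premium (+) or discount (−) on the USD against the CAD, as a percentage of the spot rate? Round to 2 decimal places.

-3.59%

T = 4/12 years.
F = S · g_CAD/g_USD = 1.1579 × 1.0131667/1.0254333 = 1.1440488.
Annualised premium = (F − S)/S × (1/T) = (1.1440488 − 1.1579)/1.1579 ÷ (4/12) = -3.59%.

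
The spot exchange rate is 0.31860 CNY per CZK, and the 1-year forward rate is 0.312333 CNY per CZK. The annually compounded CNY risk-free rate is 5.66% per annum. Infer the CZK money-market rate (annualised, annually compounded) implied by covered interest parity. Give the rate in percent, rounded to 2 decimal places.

7.78%

T = 1 year.
F/S = 0.312333/0.3186 = 0.9803296 = (growth of CNY) / (growth of CZK).
CNY growth factor: (1 + 0.0566)^1 = 1.056600.
So the CZK growth factor = 1.0778008.
r = 1.0778008^(1/1) − 1 = 0.077801 → 7.78%.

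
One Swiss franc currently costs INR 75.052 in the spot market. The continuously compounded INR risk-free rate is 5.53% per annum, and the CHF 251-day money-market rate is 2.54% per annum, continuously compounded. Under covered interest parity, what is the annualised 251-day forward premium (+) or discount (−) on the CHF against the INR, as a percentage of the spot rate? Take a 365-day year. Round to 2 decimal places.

T = 251/365 years.
CIP forward (INR per CHF) = 75.052 × 1.0387605/1.0176203 = 76.611142.
(F − S)/S ÷ T = (76.611142 − 75.052)/75.052/(251/365) = 0.030209 → 3.02%.

+3.02%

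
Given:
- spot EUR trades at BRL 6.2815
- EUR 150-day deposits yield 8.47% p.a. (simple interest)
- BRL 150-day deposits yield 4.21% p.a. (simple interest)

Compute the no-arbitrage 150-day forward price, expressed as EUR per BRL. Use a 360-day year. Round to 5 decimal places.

T = 150/360 years.
BRL accumulates by 1 + 0.0421×150/360 = 1.0175417.
EUR accumulates by 1 + 0.0847×150/360 = 1.0352917.
Forward (BRL per EUR) = 6.2815 × 1.0175417 / 1.0352917 = 6.173804.
Quoted the other way: 1/6.173804 = 0.16197 EUR per BRL.

0.16197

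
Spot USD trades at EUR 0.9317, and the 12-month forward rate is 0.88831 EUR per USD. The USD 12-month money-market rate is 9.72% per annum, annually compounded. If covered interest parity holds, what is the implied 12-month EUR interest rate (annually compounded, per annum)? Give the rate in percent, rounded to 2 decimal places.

T = 1 year.
CIP gives F = S · g_EUR/g_USD, so g_EUR/g_USD = 0.88831/0.9317 = 0.9534292.
The USD side grows by (1 + 0.0972)^1 = 1.097200.
So the EUR growth factor = 1.0461025.
Annualise: 1.0461025^(1/1) − 1 = 0.046102 = 4.61%.

4.61%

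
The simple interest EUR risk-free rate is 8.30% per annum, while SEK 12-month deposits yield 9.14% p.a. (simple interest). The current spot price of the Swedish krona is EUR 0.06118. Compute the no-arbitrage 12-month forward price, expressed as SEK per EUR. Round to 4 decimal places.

T = 1 year.
Growth of 1 EUR over T: 1 + 0.0830×1 = 1.083000.
SEK accumulates by 1 + 0.0914×1 = 1.091400.
So F = 0.06118 × 1.083000 / 1.091400 = 0.060709126 (EUR/SEK).
Invert for SEK per EUR: 1 / 0.060709126 = 16.4720.

16.4720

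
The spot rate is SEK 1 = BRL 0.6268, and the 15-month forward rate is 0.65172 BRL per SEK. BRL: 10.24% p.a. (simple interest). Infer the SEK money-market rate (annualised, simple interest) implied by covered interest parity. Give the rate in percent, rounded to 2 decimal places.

T = 15/12 years.
F/S = 0.65172/0.6268 = 1.0397575 = (growth of BRL) / (growth of SEK).
The BRL side grows by 1 + 0.1024×15/12 = 1.128000.
Hence g_SEK = 1.0848683.
r = (1.0848683 − 1)/(15/12) = 0.067895 → 6.79%.

6.79%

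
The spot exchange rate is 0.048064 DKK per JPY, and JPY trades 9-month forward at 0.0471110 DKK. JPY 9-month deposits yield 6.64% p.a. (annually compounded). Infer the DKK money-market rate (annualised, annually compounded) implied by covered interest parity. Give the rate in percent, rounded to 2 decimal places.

T = 9/12 years.
F/S = 0.047111/0.048064 = 0.9801723 = (growth of DKK) / (growth of JPY).
JPY growth factor: (1 + 0.0664)^(9/12) = 1.0493977.
Hence g_DKK = 1.0285906.
r = 1.0285906^(12/9) − 1 = 0.038301 → 3.83%.

3.83%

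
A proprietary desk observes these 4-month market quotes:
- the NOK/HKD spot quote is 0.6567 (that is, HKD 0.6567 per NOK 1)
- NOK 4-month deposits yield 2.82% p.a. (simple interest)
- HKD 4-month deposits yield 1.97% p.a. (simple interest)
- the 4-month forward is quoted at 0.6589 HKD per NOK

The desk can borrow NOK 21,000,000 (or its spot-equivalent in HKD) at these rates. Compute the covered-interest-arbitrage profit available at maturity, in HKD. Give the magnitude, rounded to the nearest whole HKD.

HKD 85,708

T = 4/12 years.
Route A — deposit NOK, sell forward: 21,000,000 × 1.009400 × 0.6589 = HKD 13,966,966.86.
Route B — convert at spot, deposit HKD: 21,000,000 × 0.6567 × 1.0065666667 = HKD 13,881,258.93.
The quoted forward overvalues NOK, so borrow HKD, buy NOK at spot, deposit the NOK at 2.82%, and sell the proceeds forward at 0.6589.
Arbitrage profit = |13,966,966.86 − 13,881,258.93| = HKD 85,708.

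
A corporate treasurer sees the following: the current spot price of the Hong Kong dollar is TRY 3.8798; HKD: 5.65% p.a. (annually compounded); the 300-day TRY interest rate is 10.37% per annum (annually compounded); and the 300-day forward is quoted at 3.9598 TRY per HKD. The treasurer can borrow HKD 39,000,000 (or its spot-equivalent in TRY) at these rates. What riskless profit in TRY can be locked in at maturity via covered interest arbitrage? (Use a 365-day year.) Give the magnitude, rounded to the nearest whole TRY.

TRY 2,526,008

T = 300/365 years.
Route A — deposit HKD, sell forward: 39,000,000 × 1.04620976255 × 3.9598 = TRY 161,568,475.29.
Route B — convert at spot, deposit TRY: 39,000,000 × 3.8798 × 1.08447622392 = TRY 164,094,483.29.
The quoted forward undervalues HKD, so borrow HKD, convert to TRY at spot, deposit the TRY at 10.37%, and buy HKD forward at 3.9598 to cover the loan.
Profit = 164,094,483.29 − 161,568,475.29 = TRY 2,526,008.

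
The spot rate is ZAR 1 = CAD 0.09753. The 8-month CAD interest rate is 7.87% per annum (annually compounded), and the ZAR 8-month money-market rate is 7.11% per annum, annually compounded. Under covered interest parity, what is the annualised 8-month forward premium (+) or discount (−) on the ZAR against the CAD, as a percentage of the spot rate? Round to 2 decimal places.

T = 8/12 years.
No-arbitrage forward: 0.09753 × 1.0518015 / 1.0468554 = 0.09799080 CAD/ZAR.
Annualised premium = (F − S)/S × (1/T) = (0.09799080 − 0.09753)/0.09753 ÷ (8/12) = 0.71%.

+0.71%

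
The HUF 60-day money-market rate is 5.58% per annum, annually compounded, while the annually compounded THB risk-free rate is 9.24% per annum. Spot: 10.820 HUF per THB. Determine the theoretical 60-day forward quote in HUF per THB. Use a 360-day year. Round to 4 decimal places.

T = 60/360 years.
HUF growth factor: (1 + 0.0558)^(60/360) = 1.00909087.
THB growth factor: (1 + 0.0924)^(60/360) = 1.01483853.
So F = 10.82 × 1.00909087 / 1.01483853 = 10.758720 (HUF/THB).

10.7587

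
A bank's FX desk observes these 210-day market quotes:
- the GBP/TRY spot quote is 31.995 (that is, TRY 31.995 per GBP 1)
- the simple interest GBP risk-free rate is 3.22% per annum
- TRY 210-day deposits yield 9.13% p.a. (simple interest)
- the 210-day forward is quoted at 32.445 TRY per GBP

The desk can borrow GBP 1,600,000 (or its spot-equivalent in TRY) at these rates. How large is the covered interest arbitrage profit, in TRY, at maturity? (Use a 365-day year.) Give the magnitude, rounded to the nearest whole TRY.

T = 210/365 years.
Keep in GBP, deliver into the forward: 1,600,000·1.0185260274·32.445 = TRY 52,873,723.13.
Swap to TRY now, deposit: 1,600,000·31.995·1.0525287671 = TRY 53,881,052.65.
The quoted forward undervalues GBP, so borrow GBP, convert to TRY at spot, deposit the TRY at 9.13%, and buy GBP forward at 32.445 to cover the loan.
The gap between the two covered legs is TRY 1,007,330.

TRY 1,007,330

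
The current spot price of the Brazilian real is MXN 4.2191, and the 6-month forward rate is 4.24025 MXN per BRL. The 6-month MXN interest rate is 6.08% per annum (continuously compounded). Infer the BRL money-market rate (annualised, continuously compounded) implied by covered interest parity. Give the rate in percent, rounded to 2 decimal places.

5.08%

T = 6/12 years.
F/S = 4.24025/4.2191 = 1.0050129 = (growth of MXN) / (growth of BRL).
MXN growth factor: e^(0.0608×6/12) = 1.0308668.
Hence g_BRL = 1.0257249.
r = ln(1.0257249)/(6/12) = 0.050799 → 5.08%.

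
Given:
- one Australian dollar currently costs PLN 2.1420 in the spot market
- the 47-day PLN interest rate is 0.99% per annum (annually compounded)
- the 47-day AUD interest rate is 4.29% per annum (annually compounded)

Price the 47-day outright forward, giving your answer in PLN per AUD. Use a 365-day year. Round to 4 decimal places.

2.1331

T = 47/365 years.
PLN accumulates by (1 + 0.0099)^(47/365) = 1.0012693.
AUD accumulates by (1 + 0.0429)^(47/365) = 1.0054236.
Forward (PLN per AUD) = 2.142 × 1.0012693 / 1.0054236 = 2.133149.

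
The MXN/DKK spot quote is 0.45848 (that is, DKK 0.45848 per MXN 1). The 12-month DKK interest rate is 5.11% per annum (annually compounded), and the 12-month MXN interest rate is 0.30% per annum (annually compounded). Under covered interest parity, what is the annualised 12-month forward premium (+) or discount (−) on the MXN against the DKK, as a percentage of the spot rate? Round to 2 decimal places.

T = 1 year.
F = S · g_DKK/g_MXN = 0.45848 × 1.051100/1.003000 = 0.48046693.
(F − S)/S ÷ T = (0.48046693 − 0.45848)/0.45848/1 = 0.047956 → 4.80%.

+4.80%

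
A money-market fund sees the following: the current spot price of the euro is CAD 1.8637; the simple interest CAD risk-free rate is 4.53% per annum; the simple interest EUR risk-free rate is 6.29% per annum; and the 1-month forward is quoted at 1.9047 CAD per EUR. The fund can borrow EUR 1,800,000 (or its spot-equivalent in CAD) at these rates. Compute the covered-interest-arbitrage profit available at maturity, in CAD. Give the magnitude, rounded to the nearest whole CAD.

CAD 79,107

T = 1/12 years.
Invest the EUR and cover forward: 1,800,000 × 1.005241667 × 1.9047 = CAD 3,446,430.85.
Convert at spot and invest in CAD: 1,800,000 × 1.8637 × 1.003775 = CAD 3,367,323.84.
The quoted forward overvalues EUR, so borrow CAD, buy EUR at spot, deposit the EUR at 6.29%, and sell the proceeds forward at 1.9047.
The gap between the two covered legs is CAD 79,107.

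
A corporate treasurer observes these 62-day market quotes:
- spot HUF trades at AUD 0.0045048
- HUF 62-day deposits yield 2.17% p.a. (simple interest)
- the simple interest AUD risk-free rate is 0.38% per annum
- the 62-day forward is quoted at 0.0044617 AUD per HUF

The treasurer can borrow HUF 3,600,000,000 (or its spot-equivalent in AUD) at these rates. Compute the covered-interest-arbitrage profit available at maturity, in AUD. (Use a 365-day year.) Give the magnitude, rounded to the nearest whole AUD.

T = 62/365 years.
Route A — deposit HUF, sell forward: 3,600,000,000 × 1.0036860274 × 0.0044617 = AUD 16,121,325.41.
Route B — convert at spot, deposit AUD: 3,600,000,000 × 0.0045048 × 1.0006454795 = AUD 16,227,747.92.
The quoted forward undervalues HUF, so borrow HUF, convert to AUD at spot, deposit the AUD at 0.38%, and buy HUF forward at 0.0044617 to cover the loan.
Profit = 16,227,747.92 − 16,121,325.41 = AUD 106,423.

AUD 106,423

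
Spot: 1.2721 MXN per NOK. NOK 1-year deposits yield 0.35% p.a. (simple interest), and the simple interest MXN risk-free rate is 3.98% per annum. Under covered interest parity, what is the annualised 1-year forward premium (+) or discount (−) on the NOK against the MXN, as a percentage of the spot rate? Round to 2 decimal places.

T = 1 year.
No-arbitrage forward: 1.2721 × 1.039800 / 1.003500 = 1.3181162 MXN/NOK.
(F − S)/S ÷ T = (1.3181162 − 1.2721)/1.2721/1 = 0.036173 → 3.62%.

+3.62%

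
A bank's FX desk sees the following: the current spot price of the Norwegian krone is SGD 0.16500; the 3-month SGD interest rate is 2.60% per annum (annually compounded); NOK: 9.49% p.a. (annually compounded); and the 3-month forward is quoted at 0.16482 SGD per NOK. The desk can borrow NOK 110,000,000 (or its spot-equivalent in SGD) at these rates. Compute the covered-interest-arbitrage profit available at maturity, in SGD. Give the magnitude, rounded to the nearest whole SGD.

SGD 278,985

T = 3/12 years.
Invest the NOK and cover forward: 110,000,000 × 1.0229245788 × 0.16482 = SGD 18,545,827.20.
Convert at spot and invest in SGD: 110,000,000 × 0.16500 × 1.0064375693 = SGD 18,266,841.88.
The quoted forward overvalues NOK, so borrow SGD, buy NOK at spot, deposit the NOK at 9.49%, and sell the proceeds forward at 0.16482.
The gap between the two covered legs is SGD 278,985.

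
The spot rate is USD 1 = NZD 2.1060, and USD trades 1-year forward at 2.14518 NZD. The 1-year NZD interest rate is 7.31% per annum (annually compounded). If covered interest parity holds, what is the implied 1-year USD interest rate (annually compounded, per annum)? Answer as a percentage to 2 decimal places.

T = 1 year.
CIP gives F = S · g_NZD/g_USD, so g_NZD/g_USD = 2.14518/2.106 = 1.0186040.
The NZD side grows by (1 + 0.0731)^1 = 1.073100.
That pins the USD growth at 1.0535007.
Annualise: 1.0535007^(1/1) − 1 = 0.053501 = 5.35%.

5.35%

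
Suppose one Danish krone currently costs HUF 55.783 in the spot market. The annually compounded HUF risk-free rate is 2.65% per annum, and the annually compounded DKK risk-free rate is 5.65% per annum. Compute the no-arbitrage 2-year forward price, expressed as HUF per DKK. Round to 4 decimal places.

52.6600

T = 2 years.
HUF accumulates by (1 + 0.0265)^2 = 1.05370225.
DKK accumulates by (1 + 0.0565)^2 = 1.11619225.
CIP: F = S · (grow HUF)/(grow DKK) = 55.783 × 1.05370225/1.11619225 = 52.659990 HUF per DKK.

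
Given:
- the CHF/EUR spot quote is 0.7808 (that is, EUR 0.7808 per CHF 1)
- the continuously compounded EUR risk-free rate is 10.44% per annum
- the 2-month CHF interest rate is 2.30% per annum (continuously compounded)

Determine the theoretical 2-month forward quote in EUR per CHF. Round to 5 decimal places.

0.79147

T = 2/12 years.
EUR growth factor: e^(0.1044×2/12) = 1.0175523.
Growth of 1 CHF over T: e^(0.0230×2/12) = 1.0038407.
CIP: F = S · (grow EUR)/(grow CHF) = 0.7808 × 1.0175523/1.0038407 = 0.7914651 EUR per CHF.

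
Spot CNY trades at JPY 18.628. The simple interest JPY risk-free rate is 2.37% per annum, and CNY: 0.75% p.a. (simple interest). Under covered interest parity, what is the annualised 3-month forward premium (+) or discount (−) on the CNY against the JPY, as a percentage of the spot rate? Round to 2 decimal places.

T = 3/12 years.
No-arbitrage forward: 18.628 × 1.005925 / 1.001875 = 18.703302 JPY/CNY.
Annualised premium = (F − S)/S × (1/T) = (18.703302 − 18.628)/18.628 ÷ (3/12) = 1.62%.

+1.62%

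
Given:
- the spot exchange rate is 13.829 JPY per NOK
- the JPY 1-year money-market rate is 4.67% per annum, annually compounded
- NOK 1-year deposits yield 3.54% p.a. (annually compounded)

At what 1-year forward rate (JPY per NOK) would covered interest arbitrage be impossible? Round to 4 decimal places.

T = 1 year.
Growth of 1 JPY over T: (1 + 0.0467)^1 = 1.046700.
NOK accumulates by (1 + 0.0354)^1 = 1.035400.
So F = 13.829 × 1.046700 / 1.035400 = 13.979925 (JPY/NOK).

13.9799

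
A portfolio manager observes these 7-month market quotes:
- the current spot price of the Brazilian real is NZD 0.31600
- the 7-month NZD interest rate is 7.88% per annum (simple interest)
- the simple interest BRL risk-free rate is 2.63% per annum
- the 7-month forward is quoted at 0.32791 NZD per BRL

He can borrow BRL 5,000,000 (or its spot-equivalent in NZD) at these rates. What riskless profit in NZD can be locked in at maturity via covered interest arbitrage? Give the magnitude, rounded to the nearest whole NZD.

T = 7/12 years.
Invest the BRL and cover forward: 5,000,000 × 1.015341667 × 0.32791 = NZD 1,664,703.43.
Convert at spot and invest in NZD: 5,000,000 × 0.31600 × 1.045966667 = NZD 1,652,627.33.
The quoted forward overvalues BRL, so borrow NZD, buy BRL at spot, deposit the BRL at 2.63%, and sell the proceeds forward at 0.32791.
Arbitrage profit = |1,664,703.43 − 1,652,627.33| = NZD 12,076.

NZD 12,076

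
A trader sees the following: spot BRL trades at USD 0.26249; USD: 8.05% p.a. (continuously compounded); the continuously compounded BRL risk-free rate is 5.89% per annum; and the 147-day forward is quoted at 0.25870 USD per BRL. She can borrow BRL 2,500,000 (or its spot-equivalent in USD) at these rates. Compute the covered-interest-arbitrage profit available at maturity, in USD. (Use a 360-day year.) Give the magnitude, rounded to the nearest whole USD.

USD 15,661

T = 147/360 years.
Route A — deposit BRL, sell forward: 2,500,000 × 1.02434239 × 0.25870 = USD 662,493.44.
Route B — convert at spot, deposit USD: 2,500,000 × 0.26249 × 1.03341705 = USD 678,154.10.
The quoted forward undervalues BRL, so borrow BRL, convert to USD at spot, deposit the USD at 8.05%, and buy BRL forward at 0.25870 to cover the loan.
The gap between the two covered legs is USD 15,661.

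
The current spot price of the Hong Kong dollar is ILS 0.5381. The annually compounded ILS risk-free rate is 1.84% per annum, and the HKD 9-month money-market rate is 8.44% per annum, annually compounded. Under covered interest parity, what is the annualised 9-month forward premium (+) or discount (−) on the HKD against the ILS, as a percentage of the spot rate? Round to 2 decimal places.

T = 9/12 years.
No-arbitrage forward: 0.5381 × 1.0137685 / 1.0626546 = 0.5133454 ILS/HKD.
Annualised premium = (F − S)/S × (1/T) = (0.5133454 − 0.5381)/0.5381 ÷ (9/12) = -6.13%.

-6.13%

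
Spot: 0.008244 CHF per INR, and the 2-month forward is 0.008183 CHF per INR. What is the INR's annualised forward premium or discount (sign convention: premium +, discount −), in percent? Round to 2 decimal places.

-4.44%

T = 2/12 years.
Period premium: (0.008183 − 0.008244)/0.008244 = -0.0073993.
×(1/T) gives -4.44% p.a.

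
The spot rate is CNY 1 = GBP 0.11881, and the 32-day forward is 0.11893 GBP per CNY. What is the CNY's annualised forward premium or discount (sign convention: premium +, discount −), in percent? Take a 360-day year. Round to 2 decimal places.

+1.14%

T = 32/360 years.
(F − S)/S = (0.11893 − 0.11881)/0.11881 = 0.0010100.
Per annum: 0.0010100 / (32/360) = 0.011362 = 1.14%.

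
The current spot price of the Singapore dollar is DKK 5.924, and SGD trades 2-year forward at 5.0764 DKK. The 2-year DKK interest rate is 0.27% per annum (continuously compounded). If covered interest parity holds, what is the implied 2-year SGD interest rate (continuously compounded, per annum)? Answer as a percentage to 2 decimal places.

T = 2 years.
F/S = 5.0764/5.924 = 0.8569210 = (growth of DKK) / (growth of SGD).
DKK growth factor: e^(0.0027×2) = 1.0054146.
Hence g_SGD = 1.1732874.
Take logs: ln 1.1732874 / 2 = 0.079905, so 7.99%.

7.99%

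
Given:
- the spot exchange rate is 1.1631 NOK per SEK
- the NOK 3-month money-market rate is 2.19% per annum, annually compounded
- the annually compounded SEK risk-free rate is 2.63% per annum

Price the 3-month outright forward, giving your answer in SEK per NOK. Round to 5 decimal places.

0.86070

T = 3/12 years.
Growth of 1 NOK over T: (1 + 0.0219)^(3/12) = 1.0054306.
SEK accumulates by (1 + 0.0263)^(3/12) = 1.0065111.
CIP: F = S · (grow NOK)/(grow SEK) = 1.1631 × 1.0054306/1.0065111 = 1.161851 NOK per SEK.
Invert for SEK per NOK: 1 / 1.161851 = 0.86070.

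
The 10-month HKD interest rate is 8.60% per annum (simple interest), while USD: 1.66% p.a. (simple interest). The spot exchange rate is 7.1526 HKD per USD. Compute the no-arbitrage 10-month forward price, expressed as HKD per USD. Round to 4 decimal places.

T = 10/12 years.
Growth of 1 HKD over T: 1 + 0.0860×10/12 = 1.0716667.
USD accumulates by 1 + 0.0166×10/12 = 1.0138333.
Forward (HKD per USD) = 7.1526 × 1.0716667 / 1.0138333 = 7.560615.

7.5606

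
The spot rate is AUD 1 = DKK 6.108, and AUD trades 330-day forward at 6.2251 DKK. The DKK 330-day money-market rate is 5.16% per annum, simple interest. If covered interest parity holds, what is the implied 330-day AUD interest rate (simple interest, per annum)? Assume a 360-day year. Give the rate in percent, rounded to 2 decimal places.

T = 330/360 years.
F/S = 6.2251/6.108 = 1.0191716 = (growth of DKK) / (growth of AUD).
The DKK side grows by 1 + 0.0516×330/360 = 1.047300.
That pins the AUD growth at 1.0275993.
(1.0275993 − 1)/T = 0.030108, i.e. 3.01%.

3.01%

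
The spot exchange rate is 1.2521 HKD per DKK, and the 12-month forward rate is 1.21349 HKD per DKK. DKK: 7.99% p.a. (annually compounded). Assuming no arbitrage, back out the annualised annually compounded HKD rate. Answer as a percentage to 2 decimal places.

T = 1 year.
F/S = 1.21349/1.2521 = 0.9691638 = (growth of HKD) / (growth of DKK).
DKK growth factor: (1 + 0.0799)^1 = 1.079900.
That pins the HKD growth at 1.046600.
r = 1.046600^(1/1) − 1 = 0.046600 → 4.66%.

4.66%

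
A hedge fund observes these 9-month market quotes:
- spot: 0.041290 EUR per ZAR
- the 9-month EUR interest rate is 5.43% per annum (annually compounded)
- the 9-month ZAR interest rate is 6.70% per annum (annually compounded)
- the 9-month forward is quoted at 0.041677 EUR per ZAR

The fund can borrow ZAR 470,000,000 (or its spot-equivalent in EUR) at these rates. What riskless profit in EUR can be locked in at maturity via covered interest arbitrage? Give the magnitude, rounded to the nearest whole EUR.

EUR 373,100

T = 9/12 years.
Keep in ZAR, deliver into the forward: 470,000,000·1.0498404804·0.041677 = EUR 20,564,474.80.
Swap to EUR now, deposit: 470,000,000·0.041290·1.0404546486 = EUR 20,191,375.05.
The quoted forward overvalues ZAR, so borrow EUR, buy ZAR at spot, deposit the ZAR at 6.70%, and sell the proceeds forward at 0.041677.
Profit = 20,564,474.80 − 20,191,375.05 = EUR 373,100.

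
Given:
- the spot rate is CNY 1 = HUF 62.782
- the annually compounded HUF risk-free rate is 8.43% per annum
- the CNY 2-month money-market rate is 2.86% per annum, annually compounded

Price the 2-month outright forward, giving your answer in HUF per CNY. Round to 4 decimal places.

63.3362

T = 2/12 years.
HUF growth factor: (1 + 0.0843)^(2/12) = 1.01358049.
Growth of 1 CNY over T: (1 + 0.0286)^(2/12) = 1.00471084.
So F = 62.782 × 1.01358049 / 1.00471084 = 63.336243 (HUF/CNY).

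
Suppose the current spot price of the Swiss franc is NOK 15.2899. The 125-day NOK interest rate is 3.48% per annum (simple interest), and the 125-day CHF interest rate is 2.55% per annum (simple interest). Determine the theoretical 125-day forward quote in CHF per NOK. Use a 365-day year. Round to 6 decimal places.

T = 125/365 years.
NOK accumulates by 1 + 0.0348×125/365 = 1.0119178.
CHF growth factor: 1 + 0.0255×125/365 = 1.0087329.
Forward (NOK per CHF) = 15.2899 × 1.0119178 / 1.0087329 = 15.33818.
Invert for CHF per NOK: 1 / 15.33818 = 0.065197.

0.065197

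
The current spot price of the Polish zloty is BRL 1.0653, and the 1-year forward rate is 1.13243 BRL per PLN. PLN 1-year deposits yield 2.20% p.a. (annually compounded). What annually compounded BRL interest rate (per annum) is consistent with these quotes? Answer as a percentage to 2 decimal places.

T = 1 year.
By CIP, F/S equals the BRL-to-PLN growth ratio: 1.13243/1.0653 = 1.0630151.
The PLN side grows by (1 + 0.0220)^1 = 1.022000.
That pins the BRL growth at 1.0864014.
r = 1.0864014^(1/1) − 1 = 0.086401 → 8.64%.

8.64%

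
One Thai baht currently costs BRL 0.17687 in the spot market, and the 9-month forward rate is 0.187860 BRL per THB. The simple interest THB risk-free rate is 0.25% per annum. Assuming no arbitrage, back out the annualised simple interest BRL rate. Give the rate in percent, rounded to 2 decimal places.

T = 9/12 years.
By CIP, F/S equals the BRL-to-THB growth ratio: 0.18786/0.17687 = 1.0621360.
The THB side grows by 1 + 0.0025×9/12 = 1.001875.
So the BRL growth factor = 1.0641275.
(1.0641275 − 1)/T = 0.085503, i.e. 8.55%.

8.55%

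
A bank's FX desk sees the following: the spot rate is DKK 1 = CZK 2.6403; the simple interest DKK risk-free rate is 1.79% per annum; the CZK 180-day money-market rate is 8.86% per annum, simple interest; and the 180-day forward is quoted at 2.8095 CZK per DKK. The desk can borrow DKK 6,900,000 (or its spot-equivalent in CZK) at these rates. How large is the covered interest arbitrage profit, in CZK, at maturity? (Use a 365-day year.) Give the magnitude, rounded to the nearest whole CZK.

CZK 542,599

T = 180/365 years.
Invest the DKK and cover forward: 6,900,000 × 1.0088273973 × 2.8095 = CZK 19,556,673.95.
Convert at spot and invest in CZK: 6,900,000 × 2.6403 × 1.0436931507 = CZK 19,014,074.88.
The quoted forward overvalues DKK, so borrow CZK, buy DKK at spot, deposit the DKK at 1.79%, and sell the proceeds forward at 2.8095.
Arbitrage profit = |19,556,673.95 − 19,014,074.88| = CZK 542,599.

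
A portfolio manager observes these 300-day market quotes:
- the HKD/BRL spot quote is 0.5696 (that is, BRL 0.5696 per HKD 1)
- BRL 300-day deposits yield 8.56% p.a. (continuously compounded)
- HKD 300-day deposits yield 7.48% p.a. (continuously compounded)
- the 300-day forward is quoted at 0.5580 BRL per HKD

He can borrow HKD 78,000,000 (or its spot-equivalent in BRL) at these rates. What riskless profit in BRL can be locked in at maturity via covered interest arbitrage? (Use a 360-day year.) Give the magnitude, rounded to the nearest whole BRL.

T = 300/360 years.
Keep in HKD, deliver into the forward: 78,000,000·1.064317058·0.5580 = BRL 46,323,335.63.
Swap to BRL now, deposit: 78,000,000·0.5696·1.0739391459 = BRL 47,713,827.53.
The quoted forward undervalues HKD, so borrow HKD, convert to BRL at spot, deposit the BRL at 8.56%, and buy HKD forward at 0.5580 to cover the loan.
Profit = 47,713,827.53 − 46,323,335.63 = BRL 1,390,492.

BRL 1,390,492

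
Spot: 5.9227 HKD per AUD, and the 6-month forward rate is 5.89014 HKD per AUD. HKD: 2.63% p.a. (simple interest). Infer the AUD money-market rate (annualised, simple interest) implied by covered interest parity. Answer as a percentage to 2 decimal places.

T = 6/12 years.
F/S = 5.89014/5.9227 = 0.9945025 = (growth of HKD) / (growth of AUD).
The HKD side grows by 1 + 0.0263×6/12 = 1.013150.
That pins the AUD growth at 1.0187506.
(1.0187506 − 1)/T = 0.037501, i.e. 3.75%.

3.75%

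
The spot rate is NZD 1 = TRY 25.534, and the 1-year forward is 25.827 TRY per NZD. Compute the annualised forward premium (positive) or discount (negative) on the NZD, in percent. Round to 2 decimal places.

T = 1 year.
(F − S)/S = (25.827 − 25.534)/25.534 = 0.0114749.
Per annum: 0.0114749 / 1 = 0.011475 = 1.15%.

+1.15%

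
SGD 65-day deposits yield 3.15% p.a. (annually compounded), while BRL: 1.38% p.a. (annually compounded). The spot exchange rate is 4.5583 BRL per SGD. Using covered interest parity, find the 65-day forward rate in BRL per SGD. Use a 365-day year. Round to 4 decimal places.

T = 65/365 years.
BRL accumulates by (1 + 0.0138)^(65/365) = 1.0024437.
SGD growth factor: (1 + 0.0315)^(65/365) = 1.0055383.
So F = 4.5583 × 1.0024437 / 1.0055383 = 4.544272 (BRL/SGD).

4.5443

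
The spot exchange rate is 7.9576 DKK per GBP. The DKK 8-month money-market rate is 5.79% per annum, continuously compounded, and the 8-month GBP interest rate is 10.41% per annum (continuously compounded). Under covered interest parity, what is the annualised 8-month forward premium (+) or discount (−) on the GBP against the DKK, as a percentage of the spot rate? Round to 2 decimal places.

-4.55%

T = 8/12 years.
F = S · g_DKK/g_GBP = 7.9576 × 1.0393547/1.0718649 = 7.7162420.
(F − S)/S ÷ T = (7.7162420 − 7.9576)/7.9576/(8/12) = -0.045496 → -4.55%.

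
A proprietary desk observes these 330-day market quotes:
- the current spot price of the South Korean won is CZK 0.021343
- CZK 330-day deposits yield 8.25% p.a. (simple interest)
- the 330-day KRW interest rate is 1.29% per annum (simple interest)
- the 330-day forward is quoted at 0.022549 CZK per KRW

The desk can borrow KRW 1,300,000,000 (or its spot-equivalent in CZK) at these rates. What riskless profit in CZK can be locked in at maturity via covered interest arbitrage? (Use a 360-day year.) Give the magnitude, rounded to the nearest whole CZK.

T = 330/360 years.
Keep in KRW, deliver into the forward: 1,300,000,000·1.011825·0.022549 = CZK 29,660,334.50.
Swap to CZK now, deposit: 1,300,000,000·0.021343·1.075625 = CZK 29,844,183.69.
The quoted forward undervalues KRW, so borrow KRW, convert to CZK at spot, deposit the CZK at 8.25%, and buy KRW forward at 0.022549 to cover the loan.
Arbitrage profit = |29,660,334.50 − 29,844,183.69| = CZK 183,849.

CZK 183,849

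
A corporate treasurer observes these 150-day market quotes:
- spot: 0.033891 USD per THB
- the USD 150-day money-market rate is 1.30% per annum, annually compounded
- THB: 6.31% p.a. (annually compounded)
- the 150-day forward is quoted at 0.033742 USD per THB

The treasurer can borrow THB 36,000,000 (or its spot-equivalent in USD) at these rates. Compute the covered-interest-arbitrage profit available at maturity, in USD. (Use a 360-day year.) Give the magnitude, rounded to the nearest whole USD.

USD 19,420

T = 150/360 years.
Keep in THB, deliver into the forward: 36,000,000·1.025823277·0.033742 = USD 1,246,079.84.
Swap to USD now, deposit: 36,000,000·0.033891·1.005396268 = USD 1,226,659.86.
The quoted forward overvalues THB, so borrow USD, buy THB at spot, deposit the THB at 6.31%, and sell the proceeds forward at 0.033742.
The gap between the two covered legs is USD 19,420.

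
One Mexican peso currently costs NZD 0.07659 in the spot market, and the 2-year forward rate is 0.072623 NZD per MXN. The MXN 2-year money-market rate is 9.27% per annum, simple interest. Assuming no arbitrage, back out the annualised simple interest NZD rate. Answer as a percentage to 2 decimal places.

6.20%

T = 2 years.
F/S = 0.072623/0.07659 = 0.9482047 = (growth of NZD) / (growth of MXN).
MXN growth factor: 1 + 0.0927×2 = 1.185400.
That pins the NZD growth at 1.1240019.
r = (1.1240019 − 1)/2 = 0.062001 → 6.20%.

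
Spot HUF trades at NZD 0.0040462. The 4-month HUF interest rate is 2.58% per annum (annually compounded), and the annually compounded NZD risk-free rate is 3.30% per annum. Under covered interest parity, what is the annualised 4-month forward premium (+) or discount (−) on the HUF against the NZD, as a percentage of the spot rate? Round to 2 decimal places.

+0.70%

T = 4/12 years.
CIP forward (NZD per HUF) = 0.0040462 × 1.0108812/1.0085271 = 0.0040556446.
(F − S)/S ÷ T = (0.0040556446 − 0.0040462)/0.0040462/(4/12) = 0.007003 → 0.70%.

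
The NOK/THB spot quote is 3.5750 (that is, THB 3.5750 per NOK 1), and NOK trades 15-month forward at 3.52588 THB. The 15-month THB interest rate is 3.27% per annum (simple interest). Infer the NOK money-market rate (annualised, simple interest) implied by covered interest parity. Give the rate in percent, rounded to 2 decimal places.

T = 15/12 years.
F/S = 3.52588/3.575 = 0.9862601 = (growth of THB) / (growth of NOK).
The THB side grows by 1 + 0.0327×15/12 = 1.040875.
Hence g_NOK = 1.0553758.
(1.0553758 − 1)/T = 0.044301, i.e. 4.43%.

4.43%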